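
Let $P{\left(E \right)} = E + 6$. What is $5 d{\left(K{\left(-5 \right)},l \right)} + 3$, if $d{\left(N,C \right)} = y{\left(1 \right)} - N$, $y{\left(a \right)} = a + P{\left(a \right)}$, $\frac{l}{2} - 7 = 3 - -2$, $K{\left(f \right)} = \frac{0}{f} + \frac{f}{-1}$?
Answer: $18$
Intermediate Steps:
$K{\left(f \right)} = - f$ ($K{\left(f \right)} = 0 + f \left(-1\right) = 0 - f = - f$)
$P{\left(E \right)} = 6 + E$
$l = 24$ ($l = 14 + 2 \left(3 - -2\right) = 14 + 2 \left(3 + 2\right) = 14 + 2 \cdot 5 = 14 + 10 = 24$)
$y{\left(a \right)} = 6 + 2 a$ ($y{\left(a \right)} = a + \left(6 + a\right) = 6 + 2 a$)
$d{\left(N,C \right)} = 8 - N$ ($d{\left(N,C \right)} = \left(6 + 2 \cdot 1\right) - N = \left(6 + 2\right) - N = 8 - N$)
$5 d{\left(K{\left(-5 \right)},l \right)} + 3 = 5 \left(8 - \left(-1\right) \left(-5\right)\right) + 3 = 5 \left(8 - 5\right) + 3 = 5 \cdot 3 + 3 = 15 + 3 = 18$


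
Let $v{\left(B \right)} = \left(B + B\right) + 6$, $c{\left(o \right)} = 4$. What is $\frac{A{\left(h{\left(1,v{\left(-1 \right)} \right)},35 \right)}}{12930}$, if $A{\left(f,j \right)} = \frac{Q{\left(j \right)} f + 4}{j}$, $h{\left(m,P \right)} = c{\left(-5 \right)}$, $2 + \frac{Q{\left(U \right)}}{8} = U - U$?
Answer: $- \frac{2}{15085} \approx -0.00013258$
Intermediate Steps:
$Q{\left(U \right)} = -16$ ($Q{\left(U \right)} = -16 + 8 \left(U - U\right) = -16 + 8 \cdot 0 = -16 + 0 = -16$)
$v{\left(B \right)} = 6 + 2 B$ ($v{\left(B \right)} = 2 B + 6 = 6 + 2 B$)
$h{\left(m,P \right)} = 4$
$A{\left(f,j \right)} = \frac{4 - 16 f}{j}$ ($A{\left(f,j \right)} = \frac{- 16 f + 4}{j} = \frac{4 - 16 f}{j}$)
$\frac{A{\left(h{\left(1,v{\left(-1 \right)} \right)},35 \right)}}{12930} = \frac{4 \cdot \frac{1}{35} \left(1 - 16\right)}{12930} = 4 \cdot \frac{1}{35} \left(1 - 16\right) \frac{1}{12930} = 4 \cdot \frac{1}{35} \left(-15\right) \frac{1}{12930} = \left(- \frac{12}{7}\right) \frac{1}{12930} = - \frac{2}{15085}$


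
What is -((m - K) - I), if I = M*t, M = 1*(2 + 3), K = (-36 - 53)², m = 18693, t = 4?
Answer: -10752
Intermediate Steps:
K = 7921 (K = (-89)² = 7921)
M = 5 (M = 1*5 = 5)
I = 20 (I = 5*4 = 20)
-((m - K) - I) = -((18693 - 1*7921) - 1*20) = -((18693 - 7921) - 20) = -(10772 - 20) = -1*10752 = -10752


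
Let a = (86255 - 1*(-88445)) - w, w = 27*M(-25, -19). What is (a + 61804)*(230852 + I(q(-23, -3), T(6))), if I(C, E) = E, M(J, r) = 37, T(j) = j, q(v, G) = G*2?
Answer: 54368213290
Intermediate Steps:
q(v, G) = 2*G
w = 999 (w = 27*37 = 999)
a = 173701 (a = (86255 - 1*(-88445)) - 1*999 = (86255 + 88445) - 999 = 174700 - 999 = 173701)
(a + 61804)*(230852 + I(q(-23, -3), T(6))) = (173701 + 61804)*(230852 + 6) = 235505*230858 = 54368213290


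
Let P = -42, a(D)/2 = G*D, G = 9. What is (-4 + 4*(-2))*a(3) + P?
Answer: -690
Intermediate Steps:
a(D) = 18*D (a(D) = 2*(9*D) = 18*D)
(-4 + 4*(-2))*a(3) + P = (-4 + 4*(-2))*(18*3) - 42 = (-4 - 8)*54 - 42 = -12*54 - 42 = -648 - 42 = -690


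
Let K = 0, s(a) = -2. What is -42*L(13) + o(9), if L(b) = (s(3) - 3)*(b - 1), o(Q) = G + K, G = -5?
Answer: 2515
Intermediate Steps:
o(Q) = -5 (o(Q) = -5 + 0 = -5)
L(b) = 5 - 5*b (L(b) = (-2 - 3)*(b - 1) = -5*(-1 + b) = 5 - 5*b)
-42*L(13) + o(9) = -42*(5 - 5*13) - 5 = -42*(5 - 65) - 5 = -42*(-60) - 5 = 2520 - 5 = 2515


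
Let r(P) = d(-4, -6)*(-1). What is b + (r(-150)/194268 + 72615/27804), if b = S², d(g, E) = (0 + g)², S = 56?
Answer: 1412748573179/450118956 ≈ 3138.6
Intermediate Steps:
d(g, E) = g²
r(P) = -16 (r(P) = (-4)²*(-1) = 16*(-1) = -16)
b = 3136 (b = 56² = 3136)
b + (r(-150)/194268 + 72615/27804) = 3136 + (-16/194268 + 72615/27804) = 3136 + (-16*1/194268 + 72615*(1/27804)) = 3136 + (-4/48567 + 24205/9268) = 3136 + 1175527163/450118956 = 1412748573179/450118956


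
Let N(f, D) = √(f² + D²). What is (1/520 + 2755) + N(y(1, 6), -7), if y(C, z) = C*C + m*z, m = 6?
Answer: 1432601/520 + √1418 ≈ 2792.7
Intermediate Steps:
y(C, z) = C² + 6*z (y(C, z) = C*C + 6*z = C² + 6*z)
N(f, D) = √(D² + f²)
(1/520 + 2755) + N(y(1, 6), -7) = (1/520 + 2755) + √((-7)² + (1² + 6*6)²) = (1/520 + 2755) + √(49 + (1 + 36)²) = 1432601/520 + √(49 + 37²) = 1432601/520 + √(49 + 1369) = 1432601/520 + √1418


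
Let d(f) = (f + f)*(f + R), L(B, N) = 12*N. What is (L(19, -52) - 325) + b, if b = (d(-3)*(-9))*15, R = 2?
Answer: -1759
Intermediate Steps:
d(f) = 2*f*(2 + f) (d(f) = (f + f)*(f + 2) = (2*f)*(2 + f) = 2*f*(2 + f))
b = -810 (b = ((2*(-3)*(2 - 3))*(-9))*15 = ((2*(-3)*(-1))*(-9))*15 = (6*(-9))*15 = -54*15 = -810)
(L(19, -52) - 325) + b = (12*(-52) - 325) - 810 = (-624 - 325) - 810 = -949 - 810 = -1759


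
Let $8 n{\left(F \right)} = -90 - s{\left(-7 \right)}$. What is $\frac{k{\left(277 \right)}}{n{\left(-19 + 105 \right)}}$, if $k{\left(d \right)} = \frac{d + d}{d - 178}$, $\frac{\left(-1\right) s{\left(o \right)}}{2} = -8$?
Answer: $- \frac{2216}{5247} \approx -0.42234$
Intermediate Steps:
$s{\left(o \right)} = 16$ ($s{\left(o \right)} = \left(-2\right) \left(-8\right) = 16$)
$k{\left(d \right)} = \frac{2 d}{-178 + d}$
$n{\left(F \right)} = - \frac{53}{4}$ ($n{\left(F \right)} = \frac{-90 - 16}{8} = \frac{1}{8} \left(-106\right) = - \frac{53}{4}$)
$\frac{k{\left(277 \right)}}{n{\left(-19 + 105 \right)}} = \frac{2 \cdot 277 \frac{1}{-178 + 277}}{- \frac{53}{4}} = 2 \cdot 277 \cdot \frac{1}{99} \left(- \frac{4}{53}\right) = \frac{554}{99} \left(- \frac{4}{53}\right) = - \frac{2216}{5247}$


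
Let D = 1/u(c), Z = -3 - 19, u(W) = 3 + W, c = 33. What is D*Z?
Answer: -11/18 ≈ -0.61111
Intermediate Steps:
Z = -22
D = 1/36 (D = 1/(3 + 33) = 1/36 ≈ 0.027778)
D*Z = (1/36)*(-22) = -11/18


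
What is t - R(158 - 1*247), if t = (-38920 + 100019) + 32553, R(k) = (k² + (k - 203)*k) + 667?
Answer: 59076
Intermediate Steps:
R(k) = 667 + k² + k*(-203 + k) (R(k) = (k² + (-203 + k)*k) + 667 = (k² + k*(-203 + k)) + 667 = 667 + k² + k*(-203 + k))
t = 93652 (t = 61099 + 32553 = 93652)
t - R(158 - 1*247) = 93652 - (667 - 203*(158 - 1*247) + 2*(158 - 1*247)²) = 93652 - (667 - 203*(158 - 247) + 2*(158 - 247)²) = 93652 - (667 - 203*(-89) + 2*(-89)²) = 93652 - (667 + 18067 + 2*7921) = 93652 - (667 + 18067 + 15842) = 93652 - 1*34576 = 93652 - 34576 = 59076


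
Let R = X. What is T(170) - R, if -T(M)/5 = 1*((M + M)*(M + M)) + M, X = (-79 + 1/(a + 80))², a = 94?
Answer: -17714187625/30276 ≈ -5.8509e+5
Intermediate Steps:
X = 188925025/30276 (X = (-79 + 1/(94 + 80))² = (-79 + 1/174)² = (-13745/174)² = 188925025/30276 ≈ 6240.1)
R = 188925025/30276 ≈ 6240.1
T(M) = -20*M² - 5*M (T(M) = -5*(1*((M + M)*(M + M)) + M) = -5*(1*((2*M)*(2*M)) + M) = -5*(1*(4*M²) + M) = -5*(4*M² + M) = -5*(M + 4*M²) = -20*M² - 5*M)
T(170) - R = -5*170*(1 + 4*170) - 1*188925025/30276 = -5*170*(1 + 680) - 188925025/30276 = -5*170*681 - 188925025/30276 = -578850 - 188925025/30276 = -17714187625/30276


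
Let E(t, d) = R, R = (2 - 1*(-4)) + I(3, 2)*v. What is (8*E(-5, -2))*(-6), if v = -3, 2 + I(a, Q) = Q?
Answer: -288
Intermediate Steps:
I(a, Q) = -2 + Q
R = 6 (R = (2 - 1*(-4)) + (-2 + 2)*(-3) = (2 + 4) + 0*(-3) = 6 + 0 = 6)
E(t, d) = 6
(8*E(-5, -2))*(-6) = (8*6)*(-6) = 48*(-6) = -288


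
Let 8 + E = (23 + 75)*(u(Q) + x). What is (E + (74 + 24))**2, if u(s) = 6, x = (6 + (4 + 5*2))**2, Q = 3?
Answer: 1590254884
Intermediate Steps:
x = 400 (x = (6 + (4 + 10))**2 = (6 + 14)**2 = 20**2 = 400)
E = 39780 (E = -8 + (23 + 75)*(6 + 400) = -8 + 98*406 = -8 + 39788 = 39780)
(E + (74 + 24))**2 = (39780 + (74 + 24))**2 = (39780 + 98)**2 = 39878**2 = 1590254884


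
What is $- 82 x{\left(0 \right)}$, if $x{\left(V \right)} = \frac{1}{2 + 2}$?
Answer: $- \frac{41}{2} \approx -20.5$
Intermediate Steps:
$x{\left(V \right)} = \frac{1}{4}$
$- 82 x{\left(0 \right)} = \left(-82\right) \frac{1}{4} = - \frac{41}{2}$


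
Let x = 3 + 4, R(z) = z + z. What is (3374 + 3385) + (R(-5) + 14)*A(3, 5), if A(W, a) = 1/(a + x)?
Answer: 20278/3 ≈ 6759.3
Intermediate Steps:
R(z) = 2*z
x = 7
A(W, a) = 1/(7 + a) (A(W, a) = 1/(a + 7) = 1/(7 + a))
(3374 + 3385) + (R(-5) + 14)*A(3, 5) = (3374 + 3385) + (2*(-5) + 14)/(7 + 5) = 6759 + (-10 + 14)/12 = 6759 + 4*(1/12) = 6759 + ⅓ = 20278/3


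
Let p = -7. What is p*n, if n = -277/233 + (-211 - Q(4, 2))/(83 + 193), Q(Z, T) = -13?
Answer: 143017/10718 ≈ 13.344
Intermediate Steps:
n = -20431/10718 (n = -277/233 + (-211 - 1*(-13))/(83 + 193) = -277*1/233 + (-211 + 13)/276 = -277/233 - 198*1/276 = -277/233 - 33/46 = -20431/10718 ≈ -1.9062)
p*n = -7*(-20431/10718) = 143017/10718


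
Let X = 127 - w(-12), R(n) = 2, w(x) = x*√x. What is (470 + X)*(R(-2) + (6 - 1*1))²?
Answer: 29253 + 1176*I*√3 ≈ 29253.0 + 2036.9*I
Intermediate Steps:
w(x) = x^(3/2)
X = 127 + 24*I*√3 (X = 127 - (-12)^(3/2) = 127 - (-24)*I*√3 = 127 + 24*I*√3 ≈ 127.0 + 41.569*I)
(470 + X)*(R(-2) + (6 - 1*1))² = (470 + (127 + 24*I*√3))*(2 + (6 - 1*1))² = (597 + 24*I*√3)*(2 + (6 - 1))² = (597 + 24*I*√3)*(2 + 5)² = (597 + 24*I*√3)*7² = (597 + 24*I*√3)*49 = 29253 + 1176*I*√3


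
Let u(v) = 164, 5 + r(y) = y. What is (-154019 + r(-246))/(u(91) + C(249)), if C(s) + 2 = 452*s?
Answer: -15427/11271 ≈ -1.3687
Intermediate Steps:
r(y) = -5 + y
C(s) = -2 + 452*s
(-154019 + r(-246))/(u(91) + C(249)) = (-154019 + (-5 - 246))/(164 + (-2 + 452*249)) = (-154019 - 251)/(164 + (-2 + 112548)) = -154270/(164 + 112546) = -154270/112710 = -154270*1/112710 = -15427/11271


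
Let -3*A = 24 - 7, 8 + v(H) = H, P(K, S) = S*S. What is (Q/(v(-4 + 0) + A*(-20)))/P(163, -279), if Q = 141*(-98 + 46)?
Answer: -611/657324 ≈ -0.00092953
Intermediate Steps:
P(K, S) = S**2
v(H) = -8 + H
Q = -7332 (Q = 141*(-52) = -7332)
A = -17/3 (A = -(24 - 7)/3 = -1/3*17 = -17/3 ≈ -5.6667)
(Q/(v(-4 + 0) + A*(-20)))/P(163, -279) = (-7332/((-8 + (-4 + 0)) - 17/3*(-20)))/((-279)**2) = -7332/((-8 - 4) + 340/3)/77841 = -7332/(-12 + 340/3)*(1/77841) = -7332/304/3*(1/77841) = -7332*3/304*(1/77841) = -5499/76*1/77841 = -611/657324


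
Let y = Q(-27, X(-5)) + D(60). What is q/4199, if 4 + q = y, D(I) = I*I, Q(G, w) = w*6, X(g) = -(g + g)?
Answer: 3656/4199 ≈ 0.87068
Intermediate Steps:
X(g) = -2*g
Q(G, w) = 6*w
D(I) = I²
y = 3660 (y = 6*(-2*(-5)) + 60² = 6*10 + 3600 = 60 + 3600 = 3660)
q = 3656 (q = -4 + 3660 = 3656)
q/4199 = 3656/4199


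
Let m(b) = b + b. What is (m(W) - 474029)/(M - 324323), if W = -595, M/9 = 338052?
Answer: -475219/2718145 ≈ -0.17483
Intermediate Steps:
M = 3042468 (M = 9*338052 = 3042468)
m(b) = 2*b
(m(W) - 474029)/(M - 324323) = (2*(-595) - 474029)/(3042468 - 324323) = (-1190 - 474029)/2718145 = -475219*1/2718145 = -475219/2718145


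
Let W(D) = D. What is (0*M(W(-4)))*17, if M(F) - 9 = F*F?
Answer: 0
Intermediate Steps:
M(F) = 9 + F**2 (M(F) = 9 + F*F = 9 + F**2)
(0*M(W(-4)))*17 = (0*(9 + (-4)**2))*17 = (0*(9 + 16))*17 = (0*25)*17 = 0*17 = 0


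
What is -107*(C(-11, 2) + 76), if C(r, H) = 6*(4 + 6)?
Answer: -14552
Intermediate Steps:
C(r, H) = 60 (C(r, H) = 6*10 = 60)
-107*(C(-11, 2) + 76) = -107*(60 + 76) = -107*136 = -14552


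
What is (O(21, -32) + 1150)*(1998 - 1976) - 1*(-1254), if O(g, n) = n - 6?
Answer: 25718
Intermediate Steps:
O(g, n) = -6 + n
(O(21, -32) + 1150)*(1998 - 1976) - 1*(-1254) = ((-6 - 32) + 1150)*(1998 - 1976) - 1*(-1254) = (-38 + 1150)*22 + 1254 = 1112*22 + 1254 = 24464 + 1254 = 25718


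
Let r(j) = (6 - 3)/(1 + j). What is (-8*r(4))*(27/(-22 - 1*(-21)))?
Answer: 648/5 ≈ 129.60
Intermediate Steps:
r(j) = 3/(1 + j)
(-8*r(4))*(27/(-22 - 1*(-21))) = (-24/(1 + 4))*(27/(-22 - 1*(-21))) = (-24/5)*(27/(-22 + 21)) = (-24/5)*(27/(-1)) = (-8*⅗)*(27*(-1)) = -24/5*(-27) = 648/5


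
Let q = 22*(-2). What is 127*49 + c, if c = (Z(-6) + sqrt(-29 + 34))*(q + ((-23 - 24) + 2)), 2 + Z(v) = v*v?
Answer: 3197 - 89*sqrt(5) ≈ 2998.0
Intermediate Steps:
Z(v) = -2 + v**2 (Z(v) = -2 + v*v = -2 + v**2)
q = -44
c = -3026 - 89*sqrt(5) (c = ((-2 + (-6)**2) + sqrt(-29 + 34))*(-44 + ((-23 - 24) + 2)) = ((-2 + 36) + sqrt(5))*(-44 + (-47 + 2)) = (34 + sqrt(5))*(-44 - 45) = (34 + sqrt(5))*(-89) = -3026 - 89*sqrt(5) ≈ -3225.0)
127*49 + c = 127*49 + (-3026 - 89*sqrt(5)) = 6223 + (-3026 - 89*sqrt(5)) = 3197 - 89*sqrt(5)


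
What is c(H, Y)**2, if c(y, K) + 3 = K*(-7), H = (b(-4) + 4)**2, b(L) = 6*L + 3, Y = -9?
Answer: 3600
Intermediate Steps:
b(L) = 3 + 6*L
H = 289 (H = ((3 + 6*(-4)) + 4)**2 = ((3 - 24) + 4)**2 = (-21 + 4)**2 = (-17)**2 = 289)
c(y, K) = -3 - 7*K (c(y, K) = -3 + K*(-7) = -3 - 7*K)
c(H, Y)**2 = (-3 - 7*(-9))**2 = (-3 + 63)**2 = 60**2 = 3600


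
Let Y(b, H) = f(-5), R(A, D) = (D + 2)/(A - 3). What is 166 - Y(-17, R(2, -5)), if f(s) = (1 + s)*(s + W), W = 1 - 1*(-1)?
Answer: 154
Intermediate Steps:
W = 2 (W = 1 + 1 = 2)
f(s) = (1 + s)*(2 + s) (f(s) = (1 + s)*(s + 2) = (1 + s)*(2 + s))
R(A, D) = (2 + D)/(-3 + A)
Y(b, H) = 12 (Y(b, H) = 2 + (-5)² + 3*(-5) = 2 + 25 - 15 = 12)
166 - Y(-17, R(2, -5)) = 166 - 1*12 = 166 - 12 = 154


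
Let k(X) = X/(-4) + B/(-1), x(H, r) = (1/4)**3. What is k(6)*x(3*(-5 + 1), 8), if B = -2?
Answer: 1/128 ≈ 0.0078125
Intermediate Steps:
x(H, r) = 1/64 (x(H, r) = (1/4)**3 = 1/64)
k(X) = 2 - X/4 (k(X) = X/(-4) - 2/(-1) = X*(-1/4) - 2*(-1) = -X/4 + 2 = 2 - X/4)
k(6)*x(3*(-5 + 1), 8) = (2 - 1/4*6)*(1/64) = (2 - 3/2)*(1/64) = (1/2)*(1/64) = 1/128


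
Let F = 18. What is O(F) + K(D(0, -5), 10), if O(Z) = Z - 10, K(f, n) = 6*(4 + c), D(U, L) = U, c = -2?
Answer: 20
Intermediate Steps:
K(f, n) = 12 (K(f, n) = 6*(4 - 2) = 6*2 = 12)
O(Z) = -10 + Z
O(F) + K(D(0, -5), 10) = (-10 + 18) + 12 = 8 + 12 = 20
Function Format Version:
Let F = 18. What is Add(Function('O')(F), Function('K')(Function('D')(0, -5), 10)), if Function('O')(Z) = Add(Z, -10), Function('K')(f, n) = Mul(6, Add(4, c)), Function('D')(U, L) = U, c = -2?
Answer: 20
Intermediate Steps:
Function('K')(f, n) = 12 (Function('K')(f, n) = Mul(6, Add(4, -2)) = Mul(6, 2) = 12)
Function('O')(Z) = Add(-10, Z)
Add(Function('O')(F), Function('K')(Function('D')(0, -5), 10)) = Add(Add(-10, 18), 12) = Add(8, 12) = 20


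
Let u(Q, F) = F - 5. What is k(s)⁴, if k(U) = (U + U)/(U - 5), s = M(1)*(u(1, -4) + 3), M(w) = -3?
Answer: 1679616/28561 ≈ 58.808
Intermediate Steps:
u(Q, F) = -5 + F
s = 18 (s = -3*((-5 - 4) + 3) = -3*(-9 + 3) = -3*(-6) = 18)
k(U) = 2*U/(-5 + U) (k(U) = (2*U)/(-5 + U) = 2*U/(-5 + U))
k(s)⁴ = (2*18/(-5 + 18))⁴ = (2*18/13)⁴ = (2*18*(1/13))⁴ = (36/13)⁴ = 1679616/28561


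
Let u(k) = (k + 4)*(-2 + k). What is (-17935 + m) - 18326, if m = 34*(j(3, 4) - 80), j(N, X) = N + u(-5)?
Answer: -38641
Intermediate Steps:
u(k) = (-2 + k)*(4 + k) (u(k) = (4 + k)*(-2 + k) = (-2 + k)*(4 + k))
j(N, X) = 7 + N (j(N, X) = N + (-8 + (-5)² + 2*(-5)) = N + (-8 + 25 - 10) = N + 7 = 7 + N)
m = -2380 (m = 34*((7 + 3) - 80) = 34*(10 - 80) = 34*(-70) = -2380)
(-17935 + m) - 18326 = (-17935 - 2380) - 18326 = -20315 - 18326 = -38641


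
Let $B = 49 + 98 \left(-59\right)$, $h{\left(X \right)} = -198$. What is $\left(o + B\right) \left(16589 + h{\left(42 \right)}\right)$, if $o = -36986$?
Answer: $-700207129$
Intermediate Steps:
$B = -5733$ ($B = 49 - 5782 = -5733$)
$\left(o + B\right) \left(16589 + h{\left(42 \right)}\right) = \left(-36986 - 5733\right) \left(16589 - 198\right) = \left(-42719\right) 16391 = -700207129$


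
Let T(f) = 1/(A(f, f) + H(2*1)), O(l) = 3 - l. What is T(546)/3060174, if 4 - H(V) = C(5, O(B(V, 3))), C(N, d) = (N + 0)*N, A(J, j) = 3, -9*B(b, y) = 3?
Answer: -1/55083132 ≈ -1.8154e-8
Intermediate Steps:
B(b, y) = -⅓ (B(b, y) = -⅑*3 = -⅓)
C(N, d) = N² (C(N, d) = N*N = N²)
H(V) = -21 (H(V) = 4 - 1*5² = 4 - 1*25 = 4 - 25 = -21)
T(f) = -1/18 (T(f) = 1/(3 - 21) = 1/(-18) = -1/18)
T(546)/3060174 = -1/18/3060174 = -1/18*1/3060174 = -1/55083132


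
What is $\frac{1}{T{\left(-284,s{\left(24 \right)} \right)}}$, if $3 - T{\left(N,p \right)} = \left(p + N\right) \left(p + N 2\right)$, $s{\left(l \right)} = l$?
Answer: $- \frac{1}{141437} \approx -7.0703 \cdot 10^{-6}$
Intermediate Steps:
$T{\left(N,p \right)} = 3 - \left(N + p\right) \left(p + 2 N\right)$ ($T{\left(N,p \right)} = 3 - \left(p + N\right) \left(p + N 2\right) = 3 - \left(N + p\right) \left(p + 2 N\right)$)
$\frac{1}{T{\left(-284,s{\left(24 \right)} \right)}} = \frac{1}{3 - 24^{2} - 2 \left(-284\right)^{2} - \left(-852\right) 24} = \frac{1}{3 - 576 - 161312 + 20448} = \frac{1}{-141437} = - \frac{1}{141437}$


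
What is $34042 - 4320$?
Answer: $29722$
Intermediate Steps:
$34042 - 4320 = 29722$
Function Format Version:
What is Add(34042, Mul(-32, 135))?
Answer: 29722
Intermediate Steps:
Add(34042, Mul(-32, 135)) = Add(34042, -4320) = 29722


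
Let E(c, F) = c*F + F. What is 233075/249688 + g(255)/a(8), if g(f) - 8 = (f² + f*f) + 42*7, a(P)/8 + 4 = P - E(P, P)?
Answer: -1013141793/4244696 ≈ -238.68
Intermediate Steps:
E(c, F) = F + F*c (E(c, F) = F*c + F = F + F*c)
a(P) = -32 + 8*P - 8*P*(1 + P) (a(P) = -32 + 8*(P - P*(1 + P)) = -32 + (8*P - 8*P*(1 + P)) = -32 + 8*P - 8*P*(1 + P))
g(f) = 302 + 2*f² (g(f) = 8 + ((f² + f*f) + 42*7) = 8 + ((f² + f²) + 294) = 8 + (2*f² + 294) = 8 + (294 + 2*f²) = 302 + 2*f²)
233075/249688 + g(255)/a(8) = 233075/249688 + (302 + 2*255²)/(-32 - 8*8²) = 233075*(1/249688) + (302 + 2*65025)/(-32 - 8*64) = 233075/249688 + (302 + 130050)/(-32 - 512) = 233075/249688 + 130352/(-544) = 233075/249688 + 130352*(-1/544) = 233075/249688 - 8147/34 = -1013141793/4244696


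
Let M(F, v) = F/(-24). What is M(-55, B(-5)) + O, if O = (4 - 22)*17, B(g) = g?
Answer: -7289/24 ≈ -303.71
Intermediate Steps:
M(F, v) = -F/24 (M(F, v) = F*(-1/24) = -F/24)
O = -306 (O = -18*17 = -306)
M(-55, B(-5)) + O = -1/24*(-55) - 306 = 55/24 - 306 = -7289/24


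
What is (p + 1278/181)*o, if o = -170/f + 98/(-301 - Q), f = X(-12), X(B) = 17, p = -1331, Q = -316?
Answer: 12460916/2715 ≈ 4589.7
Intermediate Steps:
f = 17
o = -52/15 (o = -170/17 + 98/(-301 - 1*(-316)) = -170*1/17 + 98/(-301 + 316) = -10 + 98/15 = -52/15 ≈ -3.4667)
(p + 1278/181)*o = (-1331 + 1278/181)*(-52/15) = -239633/181*(-52/15) = 12460916/2715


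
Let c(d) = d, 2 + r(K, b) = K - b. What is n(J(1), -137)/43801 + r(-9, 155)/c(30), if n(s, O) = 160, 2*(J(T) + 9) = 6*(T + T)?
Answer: -3633083/657015 ≈ -5.5297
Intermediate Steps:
r(K, b) = -2 + K - b (r(K, b) = -2 + (K - b) = -2 + K - b)
J(T) = -9 + 6*T (J(T) = -9 + (6*(T + T))/2 = -9 + (6*(2*T))/2 = -9 + (12*T)/2 = -9 + 6*T)
n(J(1), -137)/43801 + r(-9, 155)/c(30) = 160/43801 + (-2 - 9 - 1*155)/30 = 160*(1/43801) + (-2 - 9 - 155)*(1/30) = 160/43801 - 166*1/30 = 160/43801 - 83/15 = -3633083/657015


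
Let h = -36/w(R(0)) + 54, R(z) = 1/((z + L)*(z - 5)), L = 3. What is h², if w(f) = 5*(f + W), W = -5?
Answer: 1108809/361 ≈ 3071.5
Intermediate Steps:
R(z) = 1/((-5 + z)*(3 + z)) (R(z) = 1/((z + 3)*(z - 5)) = 1/((3 + z)*(-5 + z)) = 1/((-5 + z)*(3 + z)))
w(f) = -25 + 5*f (w(f) = 5*(f - 5) = 5*(-5 + f) = -25 + 5*f)
h = 1053/19 (h = -36/(-25 + 5/(-15 + 0² - 2*0)) + 54 = -36/(-25 + 5/(-15 + 0 + 0)) + 54 = -36/(-25 + 5/(-15)) + 54 = -36/(-25 + 5*(-1/15)) + 54 = -36/(-25 - ⅓) + 54 = -36/(-76/3) + 54 = -36*(-3/76) + 54 = 27/19 + 54 = 1053/19 ≈ 55.421)
h² = (1053/19)² = 1108809/361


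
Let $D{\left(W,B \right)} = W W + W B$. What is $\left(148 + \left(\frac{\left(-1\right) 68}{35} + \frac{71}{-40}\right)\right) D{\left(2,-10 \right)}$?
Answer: $- \frac{80798}{35} \approx -2308.5$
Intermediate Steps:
$D{\left(W,B \right)} = W^{2} + B W$
$\left(148 + \left(\frac{\left(-1\right) 68}{35} + \frac{71}{-40}\right)\right) D{\left(2,-10 \right)} = \left(148 + \left(\frac{\left(-1\right) 68}{35} + \frac{71}{-40}\right)\right) 2 \left(-10 + 2\right) = \left(148 + \left(\left(-68\right) \frac{1}{35} + 71 \left(- \frac{1}{40}\right)\right)\right) 2 \left(-8\right) = \left(148 - \frac{1041}{280}\right) \left(-16\right) = \frac{40399}{280} \left(-16\right) = - \frac{80798}{35}$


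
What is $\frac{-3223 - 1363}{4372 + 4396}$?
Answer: $- \frac{2293}{4384} \approx -0.52304$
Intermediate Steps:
$\frac{-3223 - 1363}{4372 + 4396} = - \frac{4586}{8768} = \left(-4586\right) \frac{1}{8768} = - \frac{2293}{4384}$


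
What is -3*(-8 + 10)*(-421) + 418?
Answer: 2944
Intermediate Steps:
-3*(-8 + 10)*(-421) + 418 = -3*2*(-421) + 418 = -6*(-421) + 418 = 2526 + 418 = 2944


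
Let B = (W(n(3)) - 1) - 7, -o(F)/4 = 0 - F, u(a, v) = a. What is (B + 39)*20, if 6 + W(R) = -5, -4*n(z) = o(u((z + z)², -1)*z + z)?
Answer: 400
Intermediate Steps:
o(F) = 4*F (o(F) = -4*(0 - F) = -(-4)*F = 4*F)
n(z) = -z - 4*z³ (n(z) = -((z + z)²*z + z) = -((2*z)²*z + z) = -((4*z²)*z + z) = -(4*z³ + z) = -(z + 4*z³) = -(4*z + 16*z³)/4 = -z - 4*z³)
W(R) = -11 (W(R) = -6 - 5 = -11)
B = -19 (B = (-11 - 1) - 7 = -12 - 7 = -19)
(B + 39)*20 = (-19 + 39)*20 = 20*20 = 400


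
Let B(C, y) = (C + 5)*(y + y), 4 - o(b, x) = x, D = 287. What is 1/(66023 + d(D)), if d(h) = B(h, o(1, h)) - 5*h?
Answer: -1/100684 ≈ -9.9321e-6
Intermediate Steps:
o(b, x) = 4 - x
B(C, y) = 2*y*(5 + C) (B(C, y) = (5 + C)*(2*y) = 2*y*(5 + C))
d(h) = -5*h + 2*(4 - h)*(5 + h) (d(h) = 2*(4 - h)*(5 + h) - 5*h = -5*h + 2*(4 - h)*(5 + h))
1/(66023 + d(D)) = 1/(66023 + (40 - 7*287 - 2*287²)) = 1/(66023 + (40 - 2009 - 2*82369)) = 1/(66023 + (40 - 2009 - 164738)) = 1/(66023 - 166707) = 1/(-100684) = -1/100684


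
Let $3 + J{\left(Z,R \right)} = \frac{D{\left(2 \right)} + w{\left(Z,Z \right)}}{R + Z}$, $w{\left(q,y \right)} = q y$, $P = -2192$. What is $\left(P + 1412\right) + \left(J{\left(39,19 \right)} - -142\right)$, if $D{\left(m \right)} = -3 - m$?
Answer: $- \frac{17831}{29} \approx -614.86$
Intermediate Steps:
$J{\left(Z,R \right)} = -3 + \frac{-5 + Z^{2}}{R + Z}$ ($J{\left(Z,R \right)} = -3 + \frac{\left(-3 - 2\right) + Z Z}{R + Z} = -3 + \frac{\left(-3 - 2\right) + Z^{2}}{R + Z} = -3 + \frac{-5 + Z^{2}}{R + Z}$)
$\left(P + 1412\right) + \left(J{\left(39,19 \right)} - -142\right) = \left(-2192 + 1412\right) + \left(\frac{-5 + 39^{2} - 57 - 117}{19 + 39} - -142\right) = -780 + \left(\frac{-5 + 1521 - 57 - 117}{58} + 142\right) = -780 + \left(\frac{1}{58} \cdot 1342 + 142\right) = -780 + \left(\frac{671}{29} + 142\right) = -780 + \frac{4789}{29} = - \frac{17831}{29}$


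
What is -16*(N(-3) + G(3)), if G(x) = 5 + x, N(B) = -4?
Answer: -64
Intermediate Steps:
-16*(N(-3) + G(3)) = -16*(-4 + (5 + 3)) = -16*(-4 + 8) = -16*4 = -64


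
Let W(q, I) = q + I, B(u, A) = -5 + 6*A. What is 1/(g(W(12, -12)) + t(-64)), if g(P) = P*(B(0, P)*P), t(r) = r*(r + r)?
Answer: 1/8192 ≈ 0.00012207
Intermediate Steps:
t(r) = 2*r² (t(r) = r*(2*r) = 2*r²)
W(q, I) = I + q
g(P) = P²*(-5 + 6*P) (g(P) = P*((-5 + 6*P)*P) = P*(P*(-5 + 6*P)) = P²*(-5 + 6*P))
1/(g(W(12, -12)) + t(-64)) = 1/((-12 + 12)²*(-5 + 6*(-12 + 12)) + 2*(-64)²) = 1/(0²*(-5 + 6*0) + 2*4096) = 1/(0*(-5 + 0) + 8192) = 1/(0*(-5) + 8192) = 1/(0 + 8192) = 1/8192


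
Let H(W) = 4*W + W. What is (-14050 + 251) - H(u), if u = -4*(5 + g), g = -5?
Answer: -13799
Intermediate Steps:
u = 0 (u = -4*(5 - 5) = -4*0 = 0)
H(W) = 5*W
(-14050 + 251) - H(u) = (-14050 + 251) - 5*0 = -13799 - 1*0 = -13799 + 0 = -13799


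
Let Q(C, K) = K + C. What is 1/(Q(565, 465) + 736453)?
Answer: 1/737483 ≈ 1.3560e-6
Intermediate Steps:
Q(C, K) = C + K
1/(Q(565, 465) + 736453) = 1/((565 + 465) + 736453) = 1/(1030 + 736453) = 1/737483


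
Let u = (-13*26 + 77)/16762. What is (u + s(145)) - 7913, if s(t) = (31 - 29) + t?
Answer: -4488757/578 ≈ -7766.0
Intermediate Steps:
s(t) = 2 + t
u = -9/578 (u = (-338 + 77)*(1/16762) = -261*1/16762 = -9/578 ≈ -0.015571)
(u + s(145)) - 7913 = (-9/578 + (2 + 145)) - 7913 = (-9/578 + 147) - 7913 = 84957/578 - 7913 = -4488757/578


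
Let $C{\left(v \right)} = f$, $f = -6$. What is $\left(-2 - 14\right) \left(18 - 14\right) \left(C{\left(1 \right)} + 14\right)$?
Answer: $-512$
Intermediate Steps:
$C{\left(v \right)} = -6$
$\left(-2 - 14\right) \left(18 - 14\right) \left(C{\left(1 \right)} + 14\right) = \left(-2 - 14\right) \left(18 - 14\right) \left(-6 + 14\right) = \left(-16\right) 4 \cdot 8 = \left(-64\right) 8 = -512$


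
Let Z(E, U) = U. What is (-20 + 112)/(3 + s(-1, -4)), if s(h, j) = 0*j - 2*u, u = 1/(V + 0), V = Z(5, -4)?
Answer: 184/7 ≈ 26.286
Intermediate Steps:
V = -4
u = -¼ (u = 1/(-4 + 0) = 1/(-4) = -¼ ≈ -0.25000)
s(h, j) = ½ (s(h, j) = 0*j - 2*(-¼) = 0 + ½ = ½)
(-20 + 112)/(3 + s(-1, -4)) = (-20 + 112)/(3 + ½) = 92/(7/2) = (2/7)*92 = 184/7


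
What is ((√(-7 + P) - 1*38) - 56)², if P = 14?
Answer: (94 - √7)² ≈ 8345.6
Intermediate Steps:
((√(-7 + P) - 1*38) - 56)² = ((√(-7 + 14) - 1*38) - 56)² = ((√7 - 38) - 56)² = ((-38 + √7) - 56)² = (-94 + √7)²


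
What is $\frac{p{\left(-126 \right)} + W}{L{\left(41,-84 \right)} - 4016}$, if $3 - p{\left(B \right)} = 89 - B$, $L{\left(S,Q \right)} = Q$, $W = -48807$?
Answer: $\frac{49019}{4100} \approx 11.956$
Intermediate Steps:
$p{\left(B \right)} = -86 + B$ ($p{\left(B \right)} = 3 - \left(89 - B\right) = 3 + \left(-89 + B\right) = -86 + B$)
$\frac{p{\left(-126 \right)} + W}{L{\left(41,-84 \right)} - 4016} = \frac{\left(-86 - 126\right) - 48807}{-84 - 4016} = \frac{-212 - 48807}{-4100} = \left(-49019\right) \left(- \frac{1}{4100}\right) = \frac{49019}{4100}$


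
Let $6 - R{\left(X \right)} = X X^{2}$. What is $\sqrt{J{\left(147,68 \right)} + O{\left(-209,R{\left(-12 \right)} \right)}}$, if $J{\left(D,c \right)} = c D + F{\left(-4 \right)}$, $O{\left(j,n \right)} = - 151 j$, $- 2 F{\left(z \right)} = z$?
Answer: $\sqrt{41557} \approx 203.86$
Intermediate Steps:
$F{\left(z \right)} = - \frac{z}{2}$
$R{\left(X \right)} = 6 - X^{3}$ ($R{\left(X \right)} = 6 - X X^{2} = 6 - X^{3}$)
$J{\left(D,c \right)} = 2 + D c$ ($J{\left(D,c \right)} = c D - -2 = D c + 2 = 2 + D c$)
$\sqrt{J{\left(147,68 \right)} + O{\left(-209,R{\left(-12 \right)} \right)}} = \sqrt{\left(2 + 147 \cdot 68\right) - -31559} = \sqrt{\left(2 + 9996\right) + 31559} = \sqrt{9998 + 31559} = \sqrt{41557}$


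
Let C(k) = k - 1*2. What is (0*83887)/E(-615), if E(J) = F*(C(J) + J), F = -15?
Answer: 0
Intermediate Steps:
C(k) = -2 + k (C(k) = k - 2 = -2 + k)
E(J) = 30 - 30*J (E(J) = -15*((-2 + J) + J) = -15*(-2 + 2*J) = 30 - 30*J)
(0*83887)/E(-615) = (0*83887)/(30 - 30*(-615)) = 0/(30 + 18450) = 0/18480 = 0*(1/18480) = 0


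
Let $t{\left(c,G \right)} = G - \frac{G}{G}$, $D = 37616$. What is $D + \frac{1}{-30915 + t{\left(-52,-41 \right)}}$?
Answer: $\frac{1164478511}{30957} \approx 37616.0$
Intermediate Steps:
$t{\left(c,G \right)} = -1 + G$ ($t{\left(c,G \right)} = G - 1 = -1 + G$)
$D + \frac{1}{-30915 + t{\left(-52,-41 \right)}} = 37616 + \frac{1}{-30915 - 42} = 37616 + \frac{1}{-30957} = 37616 - \frac{1}{30957} = \frac{1164478511}{30957}$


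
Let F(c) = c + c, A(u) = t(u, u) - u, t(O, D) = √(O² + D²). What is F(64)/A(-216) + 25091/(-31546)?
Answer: -1182193/851742 + 16*√2/27 ≈ -0.54992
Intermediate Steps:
t(O, D) = √(D² + O²)
A(u) = -u + √2*√(u²) (A(u) = √(u² + u²) - u = √(2*u²) - u = √2*√(u²) - u = -u + √2*√(u²))
F(c) = 2*c
F(64)/A(-216) + 25091/(-31546) = (2*64)/(-1*(-216) + √2*√((-216)²)) + 25091/(-31546) = 128/(216 + √2*√46656) + 25091*(-1/31546) = 128/(216 + √2*216) - 25091/31546 = 128/(216 + 216*√2) - 25091/31546 = -25091/31546 + 128/(216 + 216*√2)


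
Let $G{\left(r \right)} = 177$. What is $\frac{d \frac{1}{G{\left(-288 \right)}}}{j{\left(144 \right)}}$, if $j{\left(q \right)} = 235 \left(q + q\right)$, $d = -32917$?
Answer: $- \frac{32917}{11979360} \approx -0.0027478$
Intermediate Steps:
$j{\left(q \right)} = 470 q$ ($j{\left(q \right)} = 235 \cdot 2 q = 470 q$)
$\frac{d \frac{1}{G{\left(-288 \right)}}}{j{\left(144 \right)}} = \frac{\left(-32917\right) \frac{1}{177}}{470 \cdot 144} = \frac{\left(-32917\right) \frac{1}{177}}{67680} = \left(- \frac{32917}{177}\right) \frac{1}{67680} = - \frac{32917}{11979360}$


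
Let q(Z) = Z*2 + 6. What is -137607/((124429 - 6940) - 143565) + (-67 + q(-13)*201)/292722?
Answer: 6695670607/1272169812 ≈ 5.2632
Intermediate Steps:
q(Z) = 6 + 2*Z (q(Z) = 2*Z + 6 = 6 + 2*Z)
-137607/((124429 - 6940) - 143565) + (-67 + q(-13)*201)/292722 = -137607/((124429 - 6940) - 143565) + (-67 + (6 + 2*(-13))*201)/292722 = -137607/(117489 - 143565) + (-67 + (6 - 26)*201)*(1/292722) = -137607/(-26076) + (-67 - 20*201)*(1/292722) = -137607*(-1/26076) + (-67 - 4020)*(1/292722) = 45869/8692 - 4087*1/292722 = 45869/8692 - 4087/292722 = 6695670607/1272169812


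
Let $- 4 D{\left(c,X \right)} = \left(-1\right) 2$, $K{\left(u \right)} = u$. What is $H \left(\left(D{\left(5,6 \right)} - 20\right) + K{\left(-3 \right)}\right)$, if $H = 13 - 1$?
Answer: $-270$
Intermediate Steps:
$D{\left(c,X \right)} = \frac{1}{2}$ ($D{\left(c,X \right)} = - \frac{\left(-1\right) 2}{4} = \left(- \frac{1}{4}\right) \left(-2\right) = \frac{1}{2}$)
$H = 12$
$H \left(\left(D{\left(5,6 \right)} - 20\right) + K{\left(-3 \right)}\right) = 12 \left(\left(\frac{1}{2} - 20\right) - 3\right) = 12 \left(- \frac{39}{2} - 3\right) = 12 \left(- \frac{45}{2}\right) = -270$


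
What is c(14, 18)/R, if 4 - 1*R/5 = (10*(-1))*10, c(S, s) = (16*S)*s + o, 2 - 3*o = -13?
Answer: 4037/520 ≈ 7.7635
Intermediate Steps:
o = 5 (o = ⅔ - ⅓*(-13) = ⅔ + 13/3 = 5)
c(S, s) = 5 + 16*S*s (c(S, s) = (16*S)*s + 5 = 16*S*s + 5 = 5 + 16*S*s)
R = 520 (R = 20 - 5*10*(-1)*10 = 20 - (-50)*10 = 20 - 5*(-100) = 20 + 500 = 520)
c(14, 18)/R = (5 + 16*14*18)/520 = (5 + 4032)*(1/520) = 4037*(1/520) = 4037/520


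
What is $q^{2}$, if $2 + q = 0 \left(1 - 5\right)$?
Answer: $4$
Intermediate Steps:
$q = -2$ ($q = -2 + 0 \left(1 - 5\right) = -2 + 0 \left(-4\right) = -2 + 0 = -2$)
$q^{2} = \left(-2\right)^{2} = 4$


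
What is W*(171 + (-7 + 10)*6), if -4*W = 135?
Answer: -25515/4 ≈ -6378.8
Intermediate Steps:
W = -135/4 (W = -¼*135 = -135/4 ≈ -33.750)
W*(171 + (-7 + 10)*6) = -135*(171 + (-7 + 10)*6)/4 = -135*(171 + 3*6)/4 = -135*(171 + 18)/4 = -135/4*189 = -25515/4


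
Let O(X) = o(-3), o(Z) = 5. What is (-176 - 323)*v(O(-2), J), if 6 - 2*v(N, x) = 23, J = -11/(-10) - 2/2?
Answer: 8483/2 ≈ 4241.5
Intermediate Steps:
O(X) = 5
J = 1/10 (J = -11*(-1/10) - 2*1/2 = 11/10 - 1 = 1/10 ≈ 0.10000)
v(N, x) = -17/2 (v(N, x) = 3 - 1/2*23 = 3 - 23/2 = -17/2)
(-176 - 323)*v(O(-2), J) = (-176 - 323)*(-17/2) = -499*(-17/2) = 8483/2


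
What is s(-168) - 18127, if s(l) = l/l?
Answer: -18126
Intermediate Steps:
s(l) = 1
s(-168) - 18127 = 1 - 18127 = -18126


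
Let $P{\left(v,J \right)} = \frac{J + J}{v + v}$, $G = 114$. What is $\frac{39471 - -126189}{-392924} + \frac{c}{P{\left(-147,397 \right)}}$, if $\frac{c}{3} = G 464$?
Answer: $- \frac{2291464338171}{38997707} \approx -58759.0$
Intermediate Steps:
$c = 158688$ ($c = 3 \cdot 114 \cdot 464 = 3 \cdot 52896 = 158688$)
$P{\left(v,J \right)} = \frac{J}{v}$ ($P{\left(v,J \right)} = \frac{2 J}{2 v} = 2 J \frac{1}{2 v} = \frac{J}{v}$)
$\frac{39471 - -126189}{-392924} + \frac{c}{P{\left(-147,397 \right)}} = \frac{39471 - -126189}{-392924} + \frac{158688}{397 \frac{1}{-147}} = \left(39471 + 126189\right) \left(- \frac{1}{392924}\right) + \frac{158688}{397 \left(- \frac{1}{147}\right)} = 165660 \left(- \frac{1}{392924}\right) + \frac{158688}{- \frac{397}{147}} = - \frac{41415}{98231} + 158688 \left(- \frac{147}{397}\right) = - \frac{41415}{98231} - \frac{23327136}{397} = - \frac{2291464338171}{38997707}$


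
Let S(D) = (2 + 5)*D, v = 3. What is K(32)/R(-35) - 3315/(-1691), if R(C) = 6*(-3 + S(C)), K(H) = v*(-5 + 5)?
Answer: 3315/1691 ≈ 1.9604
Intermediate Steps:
K(H) = 0 (K(H) = 3*(-5 + 5) = 3*0 = 0)
S(D) = 7*D
R(C) = -18 + 42*C (R(C) = 6*(-3 + 7*C) = -18 + 42*C)
K(32)/R(-35) - 3315/(-1691) = 0/(-18 + 42*(-35)) - 3315/(-1691) = 0/(-18 - 1470) - 3315*(-1/1691) = 0/(-1488) + 3315/1691 = 0*(-1/1488) + 3315/1691 = 0 + 3315/1691 = 3315/1691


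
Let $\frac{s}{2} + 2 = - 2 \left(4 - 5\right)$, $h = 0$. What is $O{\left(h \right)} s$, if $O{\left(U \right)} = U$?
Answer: $0$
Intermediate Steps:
$s = 0$ ($s = -4 + 2 \left(- 2 \left(4 - 5\right)\right) = -4 + 2 \left(\left(-2\right) \left(-1\right)\right) = -4 + 2 \cdot 2 = -4 + 4 = 0$)
$O{\left(h \right)} s = 0 \cdot 0 = 0$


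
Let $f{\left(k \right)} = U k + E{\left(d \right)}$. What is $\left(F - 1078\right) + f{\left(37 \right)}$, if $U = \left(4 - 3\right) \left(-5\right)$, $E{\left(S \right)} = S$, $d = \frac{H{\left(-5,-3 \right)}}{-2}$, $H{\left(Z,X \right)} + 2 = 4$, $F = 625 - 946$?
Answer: $-1585$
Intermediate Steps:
$F = -321$ ($F = 625 - 946 = -321$)
$H{\left(Z,X \right)} = 2$ ($H{\left(Z,X \right)} = -2 + 4 = 2$)
$d = -1$ ($d = \frac{2}{-2} = 2 \left(- \frac{1}{2}\right) = -1$)
$U = -5$ ($U = 1 \left(-5\right) = -5$)
$f{\left(k \right)} = -1 - 5 k$ ($f{\left(k \right)} = - 5 k - 1 = -1 - 5 k$)
$\left(F - 1078\right) + f{\left(37 \right)} = \left(-321 - 1078\right) - 186 = -1399 - 186 = -1585$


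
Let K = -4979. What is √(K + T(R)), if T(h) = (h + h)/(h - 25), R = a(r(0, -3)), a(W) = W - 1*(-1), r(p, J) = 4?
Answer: I*√19918/2 ≈ 70.566*I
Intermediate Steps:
a(W) = 1 + W (a(W) = W + 1 = 1 + W)
R = 5 (R = 1 + 4 = 5)
T(h) = 2*h/(-25 + h) (T(h) = (2*h)/(-25 + h) = 2*h/(-25 + h))
√(K + T(R)) = √(-4979 + 2*5/(-25 + 5)) = √(-4979 + 2*5/(-20)) = √(-4979 + 2*5*(-1/20)) = √(-4979 - ½) = √(-9959/2) = I*√19918/2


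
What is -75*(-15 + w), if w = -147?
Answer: 12150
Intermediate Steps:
-75*(-15 + w) = -75*(-15 - 147) = -75*(-162) = 12150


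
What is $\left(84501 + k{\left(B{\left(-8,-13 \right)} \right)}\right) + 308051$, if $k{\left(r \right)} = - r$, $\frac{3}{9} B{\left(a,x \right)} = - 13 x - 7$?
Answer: $392066$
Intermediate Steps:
$B{\left(a,x \right)} = -21 - 39 x$ ($B{\left(a,x \right)} = 3 \left(- 13 x - 7\right) = 3 \left(-7 - 13 x\right) = -21 - 39 x$)
$\left(84501 + k{\left(B{\left(-8,-13 \right)} \right)}\right) + 308051 = \left(84501 - \left(-21 - -507\right)\right) + 308051 = \left(84501 - \left(-21 + 507\right)\right) + 308051 = \left(84501 - 486\right) + 308051 = 84015 + 308051 = 392066$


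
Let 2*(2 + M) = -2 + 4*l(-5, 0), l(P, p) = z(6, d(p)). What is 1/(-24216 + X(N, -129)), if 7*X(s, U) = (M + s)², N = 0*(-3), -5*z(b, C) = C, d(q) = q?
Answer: -7/169503 ≈ -4.1297e-5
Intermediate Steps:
z(b, C) = -C/5
l(P, p) = -p/5
N = 0
M = -3 (M = -2 + (-2 + 4*(-⅕*0))/2 = -2 + (-2 + 4*0)/2 = -2 + (-2 + 0)/2 = -2 + (½)*(-2) = -2 - 1 = -3)
X(s, U) = (-3 + s)²/7
1/(-24216 + X(N, -129)) = 1/(-24216 + (-3 + 0)²/7) = 1/(-24216 + (⅐)*(-3)²) = 1/(-24216 + (⅐)*9) = 1/(-24216 + 9/7) = 1/(-169503/7) = -7/169503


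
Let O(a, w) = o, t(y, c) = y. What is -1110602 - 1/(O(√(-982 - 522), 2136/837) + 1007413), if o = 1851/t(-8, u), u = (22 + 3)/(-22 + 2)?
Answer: -8948623416714/8057453 ≈ -1.1106e+6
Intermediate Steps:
u = -5/4 (u = 25/(-20) = 25*(-1/20) = -5/4 ≈ -1.2500)
o = -1851/8 (o = 1851/(-8) = 1851*(-⅛) = -1851/8 ≈ -231.38)
O(a, w) = -1851/8
-1110602 - 1/(O(√(-982 - 522), 2136/837) + 1007413) = -1110602 - 1/(-1851/8 + 1007413) = -1110602 - 1/8057453/8 = -1110602 - 1*8/8057453 = -1110602 - 8/8057453 = -8948623416714/8057453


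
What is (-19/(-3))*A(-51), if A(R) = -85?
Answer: -1615/3 ≈ -538.33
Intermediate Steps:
(-19/(-3))*A(-51) = -19/(-3)*(-85) = -19*(-⅓)*(-85) = (19/3)*(-85) = -1615/3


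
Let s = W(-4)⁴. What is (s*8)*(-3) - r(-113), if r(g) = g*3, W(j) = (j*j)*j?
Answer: -402652845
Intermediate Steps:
W(j) = j³ (W(j) = j²*j = j³)
r(g) = 3*g
s = 16777216 (s = ((-4)³)⁴ = (-64)⁴ = 16777216)
(s*8)*(-3) - r(-113) = (16777216*8)*(-3) - 3*(-113) = 134217728*(-3) - 1*(-339) = -402653184 + 339 = -402652845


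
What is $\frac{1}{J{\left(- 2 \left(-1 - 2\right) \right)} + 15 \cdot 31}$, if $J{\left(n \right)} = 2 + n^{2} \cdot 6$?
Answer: $\frac{1}{683} \approx 0.0014641$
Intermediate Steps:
$J{\left(n \right)} = 2 + 6 n^{2}$
$\frac{1}{J{\left(- 2 \left(-1 - 2\right) \right)} + 15 \cdot 31} = \frac{1}{\left(2 + 6 \left(- 2 \left(-1 - 2\right)\right)^{2}\right) + 15 \cdot 31} = \frac{1}{\left(2 + 6 \left(\left(-2\right) \left(-3\right)\right)^{2}\right) + 465} = \frac{1}{\left(2 + 6 \cdot 6^{2}\right) + 465} = \frac{1}{\left(2 + 6 \cdot 36\right) + 465} = \frac{1}{\left(2 + 216\right) + 465} = \frac{1}{218 + 465} = \frac{1}{683}$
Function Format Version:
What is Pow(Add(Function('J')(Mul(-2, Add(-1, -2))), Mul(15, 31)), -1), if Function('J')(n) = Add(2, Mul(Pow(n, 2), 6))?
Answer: Rational(1, 683) ≈ 0.0014641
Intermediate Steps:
Function('J')(n) = Add(2, Mul(6, Pow(n, 2)))
Pow(Add(Function('J')(Mul(-2, Add(-1, -2))), Mul(15, 31)), -1) = Pow(Add(Add(2, Mul(6, Pow(Mul(-2, Add(-1, -2)), 2))), Mul(15, 31)), -1) = Pow(Add(Add(2, Mul(6, Pow(Mul(-2, -3), 2))), 465), -1) = Pow(Add(Add(2, Mul(6, Pow(6, 2))), 465), -1) = Pow(Add(Add(2, Mul(6, 36)), 465), -1) = Pow(Add(Add(2, 216), 465), -1) = Pow(Add(218, 465), -1) = Pow(683, -1) = Rational(1, 683)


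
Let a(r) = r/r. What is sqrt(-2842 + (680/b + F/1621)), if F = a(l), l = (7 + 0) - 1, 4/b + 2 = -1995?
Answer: 17*I*sqrt(3112545319)/1621 ≈ 585.09*I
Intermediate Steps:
b = -4/1997 (b = 4/(-2 - 1995) = 4/(-1997) = 4*(-1/1997) = -4/1997 ≈ -0.0020030)
l = 6 (l = 7 - 1 = 6)
a(r) = 1
F = 1
sqrt(-2842 + (680/b + F/1621)) = sqrt(-2842 + (680/(-4/1997) + 1/1621)) = sqrt(-2842 + (680*(-1997/4) + 1*(1/1621))) = sqrt(-2842 + (-339490 + 1/1621)) = sqrt(-2842 - 550313289/1621) = sqrt(-554920171/1621) = 17*I*sqrt(3112545319)/1621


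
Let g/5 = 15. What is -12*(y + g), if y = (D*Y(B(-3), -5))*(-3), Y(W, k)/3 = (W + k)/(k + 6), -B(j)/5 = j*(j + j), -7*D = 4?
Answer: 34740/7 ≈ 4962.9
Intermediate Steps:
D = -4/7 (D = -1/7*4 = -4/7 ≈ -0.57143)
g = 75 (g = 5*15 = 75)
B(j) = -10*j**2 (B(j) = -5*j*(j + j) = -5*j*2*j = -10*j**2)
Y(W, k) = 3*(W + k)/(6 + k) (Y(W, k) = 3*((W + k)/(k + 6)) = 3*((W + k)/(6 + k)) = 3*(W + k)/(6 + k))
y = -3420/7 (y = -12*(-10*(-3)**2 - 5)/(7*(6 - 5))*(-3) = -12*(-10*9 - 5)/(7*1)*(-3) = -12*(-90 - 5)/7*(-3) = -12*(-95)/7*(-3) = -4/7*(-285)*(-3) = (1140/7)*(-3) = -3420/7 ≈ -488.57)
-12*(y + g) = -12*(-3420/7 + 75) = -12*(-2895/7) = 34740/7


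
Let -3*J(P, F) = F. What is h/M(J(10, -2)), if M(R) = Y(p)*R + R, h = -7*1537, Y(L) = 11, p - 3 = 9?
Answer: -10759/8 ≈ -1344.9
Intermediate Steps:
p = 12 (p = 3 + 9 = 12)
J(P, F) = -F/3
h = -10759
M(R) = 12*R (M(R) = 11*R + R = 12*R)
h/M(J(10, -2)) = -10759/(12*(-⅓*(-2))) = -10759/(12*(⅔)) = -10759/8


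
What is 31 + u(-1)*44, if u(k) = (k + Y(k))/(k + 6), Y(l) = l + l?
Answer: 23/5 ≈ 4.6000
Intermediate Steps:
Y(l) = 2*l
u(k) = 3*k/(6 + k) (u(k) = (k + 2*k)/(k + 6) = (3*k)/(6 + k) = 3*k/(6 + k))
31 + u(-1)*44 = 31 + (3*(-1)/(6 - 1))*44 = 31 + (3*(-1)/5)*44 = 31 + (3*(-1)*(1/5))*44 = 31 - 3/5*44 = 31 - 132/5 = 23/5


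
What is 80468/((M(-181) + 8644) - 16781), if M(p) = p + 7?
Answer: -80468/8311 ≈ -9.6821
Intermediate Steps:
M(p) = 7 + p
80468/((M(-181) + 8644) - 16781) = 80468/(((7 - 181) + 8644) - 16781) = 80468/((-174 + 8644) - 16781) = 80468/(8470 - 16781) = 80468/(-8311) = 80468*(-1/8311) = -80468/8311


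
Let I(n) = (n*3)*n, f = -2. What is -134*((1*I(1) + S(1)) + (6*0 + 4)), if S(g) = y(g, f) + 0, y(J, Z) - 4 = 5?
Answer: -2144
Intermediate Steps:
y(J, Z) = 9 (y(J, Z) = 4 + 5 = 9)
S(g) = 9 (S(g) = 9 + 0 = 9)
I(n) = 3*n² (I(n) = (3*n)*n = 3*n²)
-134*((1*I(1) + S(1)) + (6*0 + 4)) = -134*((1*(3*1²) + 9) + (6*0 + 4)) = -134*((1*(3*1) + 9) + (0 + 4)) = -134*((1*3 + 9) + 4) = -134*((3 + 9) + 4) = -134*(12 + 4) = -134*16 = -2144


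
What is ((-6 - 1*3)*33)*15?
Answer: -4455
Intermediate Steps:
((-6 - 1*3)*33)*15 = ((-6 - 3)*33)*15 = -9*33*15 = -297*15 = -4455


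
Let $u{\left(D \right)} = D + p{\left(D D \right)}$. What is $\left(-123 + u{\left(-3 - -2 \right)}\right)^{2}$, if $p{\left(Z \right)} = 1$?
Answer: $15129$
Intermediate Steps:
$u{\left(D \right)} = 1 + D$ ($u{\left(D \right)} = D + 1 = 1 + D$)
$\left(-123 + u{\left(-3 - -2 \right)}\right)^{2} = \left(-123 + \left(1 - 1\right)\right)^{2} = \left(-123 + 0\right)^{2} = \left(-123\right)^{2} = 15129$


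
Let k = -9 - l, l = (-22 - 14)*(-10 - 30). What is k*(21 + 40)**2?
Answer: -5391729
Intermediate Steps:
l = 1440 (l = -36*(-40) = 1440)
k = -1449 (k = -9 - 1*1440 = -9 - 1440 = -1449)
k*(21 + 40)**2 = -1449*(21 + 40)**2 = -1449*61**2 = -1449*3721 = -5391729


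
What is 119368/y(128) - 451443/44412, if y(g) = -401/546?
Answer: -964909976993/5936404 ≈ -1.6254e+5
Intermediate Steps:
y(g) = -401/546 (y(g) = -401*1/546 = -401/546)
119368/y(128) - 451443/44412 = 119368/(-401/546) - 451443/44412 = 119368*(-546/401) - 451443*1/44412 = -65174928/401 - 150481/14804 = -964909976993/5936404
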